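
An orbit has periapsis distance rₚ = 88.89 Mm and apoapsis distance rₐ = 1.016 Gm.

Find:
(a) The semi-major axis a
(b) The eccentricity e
rₚ = 88.89 Mm = 8.889 × 10^7 m
rₐ = 1.016 Gm = 1.016 × 10^9 m
(a) a = (rₚ + rₐ)/2 = 5.52445 × 10^8 m ≈ 552.4 Mm
(b) e = (rₐ − rₚ)/(rₐ + rₚ) = (9.2711 × 10^8) / (1.10489 × 10^9) = 0.839097

Final answer:
(a) a = 552.4 Mm
(b) e = 0.8391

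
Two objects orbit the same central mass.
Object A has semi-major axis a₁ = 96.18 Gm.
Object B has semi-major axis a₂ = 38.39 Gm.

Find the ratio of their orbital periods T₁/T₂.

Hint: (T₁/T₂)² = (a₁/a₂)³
a₁ = 96.18 Gm = 9.618 × 10^10 m
a₂ = 38.39 Gm = 3.839 × 10^10 m
a₁/a₂ = 2.50534
T₁/T₂ = (a₁/a₂)^(3/2) = (2.50534)^1.5 = 3.96552

Final answer: T₁/T₂ = 3.966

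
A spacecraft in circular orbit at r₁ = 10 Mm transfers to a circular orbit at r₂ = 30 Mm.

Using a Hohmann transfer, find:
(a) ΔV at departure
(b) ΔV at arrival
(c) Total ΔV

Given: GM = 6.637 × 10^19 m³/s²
r₁ = 10 Mm = 1 × 10^7 m
r₂ = 30 Mm = 3 × 10^7 m
GM = 6.637 × 10^19 m³/s²
Transfer ellipse: a_t = (r₁ + r₂)/2 = 2 × 10^7 m
Circular speed at r₁: v₁ = √(GM/r₁) = 2.57624 × 10^6 m/s
Transfer speed at r₁ (periapsis): v₁ₜ = √(GM(2/r₁ − 1/a_t)) = 3.15523 × 10^6 m/s
(a) ΔV₁ = v₁ₜ − v₁ = 578996 m/s ≈ 579 km/s
Circular speed at r₂: v₂ = √(GM/r₂) = 1.48739 × 10^6 m/s
Transfer speed at r₂ (apoapsis): v₂ₜ = √(GM(2/r₂ − 1/a_t)) = 1.05174 × 10^6 m/s
(b) ΔV₂ = v₂ − v₂ₜ = 435647 m/s ≈ 435.6 km/s
(c) ΔV_total = ΔV₁ + ΔV₂ = 1.01464 × 10^6 m/s ≈ 1015 km/s

Final answer:
(a) ΔV₁ = 579 km/s
(b) ΔV₂ = 435.6 km/s
(c) ΔV_total = 1015 km/s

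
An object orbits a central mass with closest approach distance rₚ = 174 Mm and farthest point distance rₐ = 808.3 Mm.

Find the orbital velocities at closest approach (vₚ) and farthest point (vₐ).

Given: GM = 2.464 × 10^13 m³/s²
rₚ = 174 Mm = 1.74 × 10^8 m
rₐ = 808.3 Mm = 8.083 × 10^8 m
GM = 2.464 × 10^13 m³/s²
a = (rₚ + rₐ)/2 = 4.9115 × 10^8 m
Vis-viva: v² = GM (2/r − 1/a)
vₚ² = 2.464 × 10^13 × (1.14943 × 10^-8 − 2.03604 × 10^-9) = 233050 m²/s²
vₚ = 482.753 m/s ≈ 482.8 m/s
vₐ² = 2.464 × 10^13 × (2.47433 × 10^-9 − 2.03604 × 10^-9) = 10799.5 m²/s²
vₐ = 103.921 m/s ≈ 103.9 m/s

Final answer: vₚ = 482.8 m/s, vₐ = 103.9 m/s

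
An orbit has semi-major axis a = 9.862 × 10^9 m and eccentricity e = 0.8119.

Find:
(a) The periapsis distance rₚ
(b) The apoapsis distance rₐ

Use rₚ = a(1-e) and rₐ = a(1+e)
a = 9.862 × 10^9 m
e = 0.8119:  1 − e = 0.1881,  1 + e = 1.8119
(a) rₚ = a(1 − e) = 9.862 × 10^9 m × 0.1881 = 1.85504 × 10^9 m ≈ 1.855 × 10^9 m
(b) rₐ = a(1 + e) = 9.862 × 10^9 m × 1.8119 = 1.7869 × 10^10 m ≈ 1.787 × 10^10 m

Final answer:
(a) rₚ = 1.855 × 10^9 m
(b) rₐ = 1.787 × 10^10 m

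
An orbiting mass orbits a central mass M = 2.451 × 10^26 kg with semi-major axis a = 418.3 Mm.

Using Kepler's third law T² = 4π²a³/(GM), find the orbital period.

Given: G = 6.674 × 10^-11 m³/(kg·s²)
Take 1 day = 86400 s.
M = 2.451 × 10^26 kg
GM = G × M = 6.674 × 10^-11 × 2.451 × 10^26 = 1.6358 × 10^16 m³/s²
a = 418.3 Mm = 4.183 × 10^8 m
a³ = 7.3192 × 10^25 m³
T = 2π √(a³/GM) = 2π √((7.3192 × 10^25) / (1.6358 × 10^16)) = 2π × 66890.9 s
T = 420288 s ≈ 4.864 days

Final answer: 4.864 days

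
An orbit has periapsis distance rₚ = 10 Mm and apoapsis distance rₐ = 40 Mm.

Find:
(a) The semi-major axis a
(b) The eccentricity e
rₚ = 10 Mm = 1 × 10^7 m
rₐ = 40 Mm = 4 × 10^7 m
(a) a = (rₚ + rₐ)/2 = 2.5 × 10^7 m ≈ 25 Mm
(b) e = (rₐ − rₚ)/(rₐ + rₚ) = (3 × 10^7) / (5 × 10^7) = 0.6

Final answer:
(a) a = 25 Mm
(b) e = 0.6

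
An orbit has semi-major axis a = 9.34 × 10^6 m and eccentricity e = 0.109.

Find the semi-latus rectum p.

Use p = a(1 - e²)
a = 9.34 × 10^6 m
e = 0.109,  e² = 0.011881,  1 − e² = 0.988119
p = a(1 − e²) = 9.34 × 10^6 m × 0.988119 = 9.22903 × 10^6 m ≈ 9.229 × 10^6 m

Final answer: p = 9.229 × 10^6 m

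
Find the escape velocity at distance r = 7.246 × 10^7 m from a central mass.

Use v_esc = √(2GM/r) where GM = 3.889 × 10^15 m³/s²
r = 7.246 × 10^7 m
GM = 3.889 × 10^15 m³/s²
2GM/r = 2 × (3.889 × 10^15) / (7.246 × 10^7) = 1.07342 × 10^8 m²/s²
v_esc = √(2GM/r) = 10360.6 m/s ≈ 10.36 km/s

Final answer: 10.36 km/s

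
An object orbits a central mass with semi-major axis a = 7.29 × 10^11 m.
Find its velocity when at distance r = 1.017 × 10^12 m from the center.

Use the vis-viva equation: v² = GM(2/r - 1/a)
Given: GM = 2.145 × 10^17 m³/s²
a = 7.29 × 10^11 m
r = 1.017 × 10^12 m
GM = 2.145 × 10^17 m³/s²
2/r − 1/a = 1.96657 × 10^-12 − 1.37174 × 10^-12 = 5.94826 × 10^-13 m⁻¹
v² = GM (2/r − 1/a) = 127590 m²/s²
v = 357.198 m/s ≈ 357.2 m/s

Final answer: 357.2 m/s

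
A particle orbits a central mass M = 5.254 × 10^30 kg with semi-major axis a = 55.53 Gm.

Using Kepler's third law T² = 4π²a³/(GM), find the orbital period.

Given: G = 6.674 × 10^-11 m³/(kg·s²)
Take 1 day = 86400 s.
M = 5.254 × 10^30 kg
GM = G × M = 6.674 × 10^-11 × 5.254 × 10^30 = 3.50652 × 10^20 m³/s²
a = 55.53 Gm = 5.553 × 10^10 m
a³ = 1.71231 × 10^32 m³
T = 2π √(a³/GM) = 2π √((1.71231 × 10^32) / (3.50652 × 10^20)) = 2π × 698801 s
T = 4.39069 × 10^6 s ≈ 50.82 days

Final answer: 50.82 days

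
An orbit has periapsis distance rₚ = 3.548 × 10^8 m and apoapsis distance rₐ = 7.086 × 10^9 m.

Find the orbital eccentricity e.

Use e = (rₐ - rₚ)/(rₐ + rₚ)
rₚ = 3.548 × 10^8 m
rₐ = 7.086 × 10^9 m
rₐ − rₚ = 6.7312 × 10^9 m
rₐ + rₚ = 7.4408 × 10^9 m
e = (rₐ − rₚ)/(rₐ + rₚ) = 0.904634

Final answer: e = 0.9046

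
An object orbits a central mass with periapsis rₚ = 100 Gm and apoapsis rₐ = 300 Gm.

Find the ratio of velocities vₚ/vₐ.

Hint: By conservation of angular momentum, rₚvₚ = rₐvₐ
rₚ = 100 Gm = 1 × 10^11 m
rₐ = 300 Gm = 3 × 10^11 m
rₚvₚ = rₐvₐ  ⇒  vₚ/vₐ = rₐ/rₚ
vₚ/vₐ = (3 × 10^11) / (1 × 10^11) = 3

Final answer: vₚ/vₐ = 3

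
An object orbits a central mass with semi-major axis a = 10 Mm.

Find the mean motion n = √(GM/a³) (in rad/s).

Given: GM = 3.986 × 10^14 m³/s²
a = 10 Mm = 1 × 10^7 m
GM = 3.986 × 10^14 m³/s²
a³ = 1 × 10^21 m³
GM/a³ = (3.986 × 10^14) / (1 × 10^21) = 3.986 × 10^-7 s⁻²
n = √(GM/a³) = 0.000631348 rad/s ≈ 0.0006313 rad/s

Final answer: n = 0.0006313 rad/s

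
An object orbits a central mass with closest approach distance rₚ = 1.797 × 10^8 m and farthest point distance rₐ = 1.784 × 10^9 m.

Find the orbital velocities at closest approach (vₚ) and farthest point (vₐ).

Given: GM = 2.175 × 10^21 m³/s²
rₚ = 1.797 × 10^8 m
rₐ = 1.784 × 10^9 m
GM = 2.175 × 10^21 m³/s²
a = (rₚ + rₐ)/2 = 9.8185 × 10^8 m
Vis-viva: v² = GM (2/r − 1/a)
vₚ² = 2.175 × 10^21 × (1.11297 × 10^-8 − 1.01849 × 10^-9) = 2.19918 × 10^13 m²/s²
vₚ = 4.68954 × 10^6 m/s ≈ 4690 km/s
vₐ² = 2.175 × 10^21 × (1.12108 × 10^-9 − 1.01849 × 10^-9) = 2.23135 × 10^11 m²/s²
vₐ = 472371 m/s ≈ 472.4 km/s

Final answer: vₚ = 4690 km/s, vₐ = 472.4 km/s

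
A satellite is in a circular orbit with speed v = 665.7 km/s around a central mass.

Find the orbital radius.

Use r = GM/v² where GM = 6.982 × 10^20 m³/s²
v = 665.7 km/s = 665700 m/s
GM = 6.982 × 10^20 m³/s²
v² = 4.43156 × 10^11 m²/s²
r = GM/v² = (6.982 × 10^20) / (4.43156 × 10^11) = 1.57552 × 10^9 m ≈ 1.576 Gm

Final answer: 1.576 Gm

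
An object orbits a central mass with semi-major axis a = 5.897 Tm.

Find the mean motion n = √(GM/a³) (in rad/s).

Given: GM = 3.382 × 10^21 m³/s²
a = 5.897 Tm = 5.897 × 10^12 m
GM = 3.382 × 10^21 m³/s²
a³ = 2.05066 × 10^38 m³
GM/a³ = (3.382 × 10^21) / (2.05066 × 10^38) = 1.64923 × 10^-17 s⁻²
n = √(GM/a³) = 4.06107 × 10^-9 rad/s ≈ 4.061 × 10^-9 rad/s

Final answer: n = 4.061 × 10^-9 rad/s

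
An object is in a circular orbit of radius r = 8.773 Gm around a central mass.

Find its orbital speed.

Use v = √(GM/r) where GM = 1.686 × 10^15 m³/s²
r = 8.773 Gm = 8.773 × 10^9 m
GM = 1.686 × 10^15 m³/s²
GM/r = (1.686 × 10^15) / (8.773 × 10^9) = 192181 m²/s²
v = √(GM/r) = 438.384 m/s ≈ 438.4 m/s

Final answer: 438.4 m/s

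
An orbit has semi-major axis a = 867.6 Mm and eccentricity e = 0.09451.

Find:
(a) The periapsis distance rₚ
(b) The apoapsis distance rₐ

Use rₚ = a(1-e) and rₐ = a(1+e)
a = 867.6 Mm = 8.676 × 10^8 m
e = 0.09451:  1 − e = 0.90549,  1 + e = 1.09451
(a) rₚ = a(1 − e) = 8.676 × 10^8 m × 0.90549 = 7.85603 × 10^8 m ≈ 785.6 Mm
(b) rₐ = a(1 + e) = 8.676 × 10^8 m × 1.09451 = 9.49597 × 10^8 m ≈ 949.6 Mm

Final answer:
(a) rₚ = 785.6 Mm
(b) rₐ = 949.6 Mm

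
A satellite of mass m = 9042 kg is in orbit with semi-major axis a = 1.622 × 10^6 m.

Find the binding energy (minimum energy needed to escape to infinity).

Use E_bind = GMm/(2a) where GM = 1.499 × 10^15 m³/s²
a = 1.622 × 10^6 m
GM = 1.499 × 10^15 m³/s²
m = 9042 kg
GMm = 1.499 × 10^15 × 9042 = 1.3554 × 10^19 m³·kg/s²
2a = 3.244 × 10^6 m
E_bind = GMm/(2a) = 4.17816 × 10^12 J ≈ 4.178 TJ

Final answer: 4.178 TJ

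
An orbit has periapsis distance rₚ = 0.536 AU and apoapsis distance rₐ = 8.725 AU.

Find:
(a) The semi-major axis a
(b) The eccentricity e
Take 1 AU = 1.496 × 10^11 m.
rₚ = 0.536 AU = 8.01856 × 10^10 m
rₐ = 8.725 AU = 1.30526 × 10^12 m
(a) a = (rₚ + rₐ)/2 = 6.92723 × 10^11 m ≈ 4.63 AU
(b) e = (rₐ − rₚ)/(rₐ + rₚ) = (1.22507 × 10^12) / (1.38545 × 10^12) = 0.884246

Final answer:
(a) a = 4.63 AU
(b) e = 0.8842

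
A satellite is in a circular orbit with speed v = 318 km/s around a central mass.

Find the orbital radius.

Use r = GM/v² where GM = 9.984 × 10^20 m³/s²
v = 318 km/s = 318000 m/s
GM = 9.984 × 10^20 m³/s²
v² = 1.01124 × 10^11 m²/s²
r = GM/v² = (9.984 × 10^20) / (1.01124 × 10^11) = 9.87303 × 10^9 m ≈ 9.873 × 10^9 m

Final answer: 9.873 × 10^9 m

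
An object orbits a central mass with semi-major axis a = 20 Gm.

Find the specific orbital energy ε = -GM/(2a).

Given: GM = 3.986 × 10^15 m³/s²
a = 20 Gm = 2 × 10^10 m
GM = 3.986 × 10^15 m³/s²
2a = 4 × 10^10 m
ε = −GM/(2a) = -99650 J/kg ≈ -99.65 kJ/kg

Final answer: -99.65 kJ/kg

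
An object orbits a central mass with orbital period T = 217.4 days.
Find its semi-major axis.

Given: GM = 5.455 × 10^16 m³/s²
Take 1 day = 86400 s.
T = 217.4 days = 1.87834 × 10^7 s
GM = 5.455 × 10^16 m³/s²
Kepler's third law: a³ = GM T² / (4π²)
T² = 3.52815 × 10^14 s²
a³ = (5.455 × 10^16) × (3.52815 × 10^14) / (4π²) = 4.87508 × 10^29 m³
a = (a³)^(1/3) = 7.87035 × 10^9 m ≈ 7.87 Gm

Final answer: 7.87 Gm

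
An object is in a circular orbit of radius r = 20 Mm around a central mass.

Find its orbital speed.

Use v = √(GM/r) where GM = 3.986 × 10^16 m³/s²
r = 20 Mm = 2 × 10^7 m
GM = 3.986 × 10^16 m³/s²
GM/r = (3.986 × 10^16) / (2 × 10^7) = 1.993 × 10^9 m²/s²
v = √(GM/r) = 44643 m/s ≈ 44.64 km/s

Final answer: 44.64 km/s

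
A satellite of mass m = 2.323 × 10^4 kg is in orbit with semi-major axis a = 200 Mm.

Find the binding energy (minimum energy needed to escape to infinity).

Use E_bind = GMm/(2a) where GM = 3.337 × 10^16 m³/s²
a = 200 Mm = 2 × 10^8 m
GM = 3.337 × 10^16 m³/s²
m = 2.323 × 10^4 kg
GMm = 3.337 × 10^16 × 23230 = 7.75185 × 10^20 m³·kg/s²
2a = 4 × 10^8 m
E_bind = GMm/(2a) = 1.93796 × 10^12 J ≈ 1.938 TJ

Final answer: 1.938 TJ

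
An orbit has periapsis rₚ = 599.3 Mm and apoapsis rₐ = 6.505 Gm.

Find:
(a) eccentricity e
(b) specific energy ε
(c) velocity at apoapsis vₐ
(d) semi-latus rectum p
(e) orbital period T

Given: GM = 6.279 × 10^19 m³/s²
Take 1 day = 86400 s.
rₚ = 599.3 Mm = 5.993 × 10^8 m
rₐ = 6.505 Gm = 6.505 × 10^9 m
GM = 6.279 × 10^19 m³/s²
a = (rₚ + rₐ)/2 = 3.55215 × 10^9 m
e = (rₐ − rₚ)/(rₐ + rₚ) = (5.9057 × 10^9) / (7.1043 × 10^9) = 0.831285
(a) e = 0.831285 ≈ 0.8313
(b) 2a = 7.1043 × 10^9 m;  ε = −GM/(2a) = -8.83831 × 10^9 J/kg ≈ -8.838 GJ/kg
(c) vₐ² = GM (2/rₐ − 1/a) = 6.279 × 10^19 × (3.07456 × 10^-10 − 2.8152 × 10^-10) = 1.62853 × 10^9 m²/s²;  vₐ = 40355.1 m/s ≈ 40.36 km/s
(d) 1 − e² = 0.308965;  p = a(1 − e²) = 3.55215 × 10^9 × 0.308965 = 1.09749 × 10^9 m ≈ 1.097 Gm
(e) a³ = 4.48202 × 10^28 m³;  T = 2π √(a³/GM) = 2π × 26717.2 s = 167869 s ≈ 1.943 days

Final answer:
(a) eccentricity e = 0.8313
(b) specific energy ε = -8.838 GJ/kg
(c) velocity at apoapsis vₐ = 40.36 km/s
(d) semi-latus rectum p = 1.097 Gm
(e) orbital period T = 1.943 days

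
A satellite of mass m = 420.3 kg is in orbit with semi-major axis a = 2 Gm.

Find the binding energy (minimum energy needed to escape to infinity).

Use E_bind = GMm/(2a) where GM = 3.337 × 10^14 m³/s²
a = 2 Gm = 2 × 10^9 m
GM = 3.337 × 10^14 m³/s²
m = 420.3 kg
GMm = 3.337 × 10^14 × 420.3 = 1.40254 × 10^17 m³·kg/s²
2a = 4 × 10^9 m
E_bind = GMm/(2a) = 3.50635 × 10^7 J ≈ 35.06 MJ

Final answer: 35.06 MJ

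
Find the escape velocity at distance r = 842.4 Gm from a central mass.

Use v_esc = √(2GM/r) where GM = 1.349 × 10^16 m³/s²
r = 842.4 Gm = 8.424 × 10^11 m
GM = 1.349 × 10^16 m³/s²
2GM/r = 2 × (1.349 × 10^16) / (8.424 × 10^11) = 32027.5 m²/s²
v_esc = √(2GM/r) = 178.962 m/s ≈ 179 m/s

Final answer: 179 m/s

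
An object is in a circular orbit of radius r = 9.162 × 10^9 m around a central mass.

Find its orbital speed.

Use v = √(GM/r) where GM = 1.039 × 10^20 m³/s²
r = 9.162 × 10^9 m
GM = 1.039 × 10^20 m³/s²
GM/r = (1.039 × 10^20) / (9.162 × 10^9) = 1.13403 × 10^10 m²/s²
v = √(GM/r) = 106491 m/s ≈ 106.5 km/s

Final answer: 106.5 km/s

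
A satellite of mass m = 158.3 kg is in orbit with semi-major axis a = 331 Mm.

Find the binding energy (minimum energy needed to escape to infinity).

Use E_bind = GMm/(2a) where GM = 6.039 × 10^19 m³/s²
a = 331 Mm = 3.31 × 10^8 m
GM = 6.039 × 10^19 m³/s²
m = 158.3 kg
GMm = 6.039 × 10^19 × 158.3 = 9.55974 × 10^21 m³·kg/s²
2a = 6.62 × 10^8 m
E_bind = GMm/(2a) = 1.44407 × 10^13 J ≈ 14.44 TJ

Final answer: 14.44 TJ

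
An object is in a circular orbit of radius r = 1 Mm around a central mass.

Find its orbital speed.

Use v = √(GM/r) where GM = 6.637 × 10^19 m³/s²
r = 1 Mm = 1 × 10^6 m
GM = 6.637 × 10^19 m³/s²
GM/r = (6.637 × 10^19) / (1 × 10^6) = 6.637 × 10^13 m²/s²
v = √(GM/r) = 8.14678 × 10^6 m/s ≈ 8147 km/s

Final answer: 8147 km/s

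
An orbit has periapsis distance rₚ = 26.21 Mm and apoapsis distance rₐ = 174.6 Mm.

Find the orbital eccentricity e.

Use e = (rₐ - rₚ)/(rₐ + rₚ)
rₚ = 26.21 Mm = 2.621 × 10^7 m
rₐ = 174.6 Mm = 1.746 × 10^8 m
rₐ − rₚ = 1.4839 × 10^8 m
rₐ + rₚ = 2.0081 × 10^8 m
e = (rₐ − rₚ)/(rₐ + rₚ) = 0.738957

Final answer: e = 0.739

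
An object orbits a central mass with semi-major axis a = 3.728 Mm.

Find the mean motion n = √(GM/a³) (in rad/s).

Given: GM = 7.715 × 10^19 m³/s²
a = 3.728 Mm = 3.728 × 10^6 m
GM = 7.715 × 10^19 m³/s²
a³ = 5.18117 × 10^19 m³
GM/a³ = (7.715 × 10^19) / (5.18117 × 10^19) = 1.48905 s⁻²
n = √(GM/a³) = 1.22026 rad/s ≈ 1.22 rad/s

Final answer: n = 1.22 rad/s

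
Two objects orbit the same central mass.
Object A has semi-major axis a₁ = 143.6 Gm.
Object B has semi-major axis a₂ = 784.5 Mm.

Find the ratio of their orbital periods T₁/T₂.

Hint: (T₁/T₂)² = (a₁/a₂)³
a₁ = 143.6 Gm = 1.436 × 10^11 m
a₂ = 784.5 Mm = 7.845 × 10^8 m
a₁/a₂ = 183.047
T₁/T₂ = (a₁/a₂)^(3/2) = (183.047)^1.5 = 2476.52

Final answer: T₁/T₂ = 2477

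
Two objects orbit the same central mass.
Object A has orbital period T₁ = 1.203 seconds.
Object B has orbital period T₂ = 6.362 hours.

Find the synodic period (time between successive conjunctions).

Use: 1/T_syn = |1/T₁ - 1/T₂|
T₁ = 1.203 seconds
T₂ = 6.362 hours = 22903.2 s
1/T₁ = 0.831255 s⁻¹
1/T₂ = 4.3662 × 10^-5 s⁻¹
|1/T₁ − 1/T₂| = 0.831212 s⁻¹
T_syn = 1 / |1/T₁ − 1/T₂| = 1.20306 s ≈ 1.203 seconds

Final answer: T_syn = 1.203 seconds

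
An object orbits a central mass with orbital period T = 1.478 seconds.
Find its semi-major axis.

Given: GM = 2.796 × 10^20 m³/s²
T = 1.478 seconds
GM = 2.796 × 10^20 m³/s²
Kepler's third law: a³ = GM T² / (4π²)
T² = 2.18448 s²
a³ = (2.796 × 10^20) × 2.18448 / (4π²) = 1.54713 × 10^19 m³
a = (a³)^(1/3) = 2.49177 × 10^6 m ≈ 2.492 × 10^6 m

Final answer: 2.492 × 10^6 m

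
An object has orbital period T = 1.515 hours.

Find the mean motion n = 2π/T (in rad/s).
T = 1.515 hours = 5454 s
n = 2π / 5454 s = 0.00115203 rad/s ≈ 0.001152 rad/s

Final answer: n = 0.001152 rad/s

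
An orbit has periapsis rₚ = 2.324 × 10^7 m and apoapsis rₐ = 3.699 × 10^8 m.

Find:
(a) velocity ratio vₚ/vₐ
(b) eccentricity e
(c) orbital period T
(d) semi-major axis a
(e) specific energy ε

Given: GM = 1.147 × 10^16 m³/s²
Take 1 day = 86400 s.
rₚ = 2.324 × 10^7 m
rₐ = 3.699 × 10^8 m
GM = 1.147 × 10^16 m³/s²
a = (rₚ + rₐ)/2 = 1.9657 × 10^8 m
e = (rₐ − rₚ)/(rₐ + rₚ) = (3.4666 × 10^8) / (3.9314 × 10^8) = 0.881772
(a) vₚ/vₐ = rₐ/rₚ (angular momentum) = (3.699 × 10^8) / (2.324 × 10^7) = 15.9165 ≈ 15.92
(b) e = 0.881772 ≈ 0.8818
(c) a³ = 7.59542 × 10^24 m³;  T = 2π √(a³/GM) = 2π × 25733.2 s = 161687 s ≈ 1.871 days
(d) a = 1.9657 × 10^8 m ≈ 1.966 × 10^8 m
(e) 2a = 3.9314 × 10^8 m;  ε = −GM/(2a) = -2.91754 × 10^7 J/kg ≈ -29.18 MJ/kg

Final answer:
(a) velocity ratio vₚ/vₐ = 15.92
(b) eccentricity e = 0.8818
(c) orbital period T = 1.871 days
(d) semi-major axis a = 1.966 × 10^8 m
(e) specific energy ε = -29.18 MJ/kg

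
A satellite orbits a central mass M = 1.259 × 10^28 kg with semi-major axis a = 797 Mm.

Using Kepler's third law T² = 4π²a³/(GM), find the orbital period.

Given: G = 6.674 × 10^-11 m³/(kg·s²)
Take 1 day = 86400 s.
M = 1.259 × 10^28 kg
GM = G × M = 6.674 × 10^-11 × 1.259 × 10^28 = 8.40257 × 10^17 m³/s²
a = 797 Mm = 7.97 × 10^8 m
a³ = 5.06262 × 10^26 m³
T = 2π √(a³/GM) = 2π √((5.06262 × 10^26) / (8.40257 × 10^17)) = 2π × 24546 s
T = 154227 s ≈ 1.785 days

Final answer: 1.785 days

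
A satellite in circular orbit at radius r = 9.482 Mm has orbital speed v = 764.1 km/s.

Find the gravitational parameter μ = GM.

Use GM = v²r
r = 9.482 Mm = 9.482 × 10^6 m
v = 764.1 km/s = 764100 m/s
v² = 5.83849 × 10^11 m²/s²
GM = v²r = 5.83849 × 10^11 × 9.482 × 10^6 = 5.53605 × 10^18 m³/s²
GM ≈ 5.536 × 10^18 m³/s²

Final answer: GM = 5.536 × 10^18 m³/s²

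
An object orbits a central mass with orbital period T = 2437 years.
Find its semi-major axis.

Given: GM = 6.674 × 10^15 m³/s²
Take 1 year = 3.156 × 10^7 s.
T = 2437 years = 7.69117 × 10^10 s
GM = 6.674 × 10^15 m³/s²
Kepler's third law: a³ = GM T² / (4π²)
T² = 5.91541 × 10^21 s²
a³ = (6.674 × 10^15) × (5.91541 × 10^21) / (4π²) = 1.00003 × 10^36 m³
a = (a³)^(1/3) = 1.00001 × 10^12 m ≈ 1 Tm

Final answer: 1 Tm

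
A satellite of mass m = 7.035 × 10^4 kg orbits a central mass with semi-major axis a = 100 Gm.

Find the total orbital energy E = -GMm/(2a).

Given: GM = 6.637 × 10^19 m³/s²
a = 100 Gm = 1 × 10^11 m
GM = 6.637 × 10^19 m³/s²
2a = 2 × 10^11 m
GMm = 6.637 × 10^19 × 70350 = 4.66913 × 10^24 m³·kg/s²
E = −GMm/(2a) = -2.33456 × 10^13 J ≈ -23.35 TJ

Final answer: -23.35 TJ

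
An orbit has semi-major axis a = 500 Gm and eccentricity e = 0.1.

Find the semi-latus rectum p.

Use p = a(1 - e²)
a = 500 Gm = 5 × 10^11 m
e = 0.1,  e² = 0.01,  1 − e² = 0.99
p = a(1 − e²) = 5 × 10^11 m × 0.99 = 4.95 × 10^11 m ≈ 495 Gm

Final answer: p = 495 Gm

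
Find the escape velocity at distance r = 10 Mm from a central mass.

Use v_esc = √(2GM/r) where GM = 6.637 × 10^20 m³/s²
r = 10 Mm = 1 × 10^7 m
GM = 6.637 × 10^20 m³/s²
2GM/r = 2 × (6.637 × 10^20) / (1 × 10^7) = 1.3274 × 10^14 m²/s²
v_esc = √(2GM/r) = 1.15213 × 10^7 m/s ≈ 1.152 × 10^4 km/s

Final answer: 1.152 × 10^4 km/s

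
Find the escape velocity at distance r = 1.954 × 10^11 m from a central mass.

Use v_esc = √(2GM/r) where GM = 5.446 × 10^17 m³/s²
r = 1.954 × 10^11 m
GM = 5.446 × 10^17 m³/s²
2GM/r = 2 × (5.446 × 10^17) / (1.954 × 10^11) = 5.57421 × 10^6 m²/s²
v_esc = √(2GM/r) = 2360.98 m/s ≈ 2.361 km/s

Final answer: 2.361 km/s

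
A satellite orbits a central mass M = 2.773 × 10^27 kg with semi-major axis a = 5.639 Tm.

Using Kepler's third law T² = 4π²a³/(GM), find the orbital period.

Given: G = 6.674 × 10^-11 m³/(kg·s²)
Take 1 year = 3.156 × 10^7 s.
M = 2.773 × 10^27 kg
GM = G × M = 6.674 × 10^-11 × 2.773 × 10^27 = 1.8507 × 10^17 m³/s²
a = 5.639 Tm = 5.639 × 10^12 m
a³ = 1.79311 × 10^38 m³
T = 2π √(a³/GM) = 2π √((1.79311 × 10^38) / (1.8507 × 10^17)) = 2π × 3.11268 × 10^10 s
T = 1.95576 × 10^11 s ≈ 6197 years

Final answer: 6197 years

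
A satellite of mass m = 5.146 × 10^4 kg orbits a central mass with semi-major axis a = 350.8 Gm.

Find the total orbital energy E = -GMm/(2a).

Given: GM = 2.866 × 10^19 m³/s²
a = 350.8 Gm = 3.508 × 10^11 m
GM = 2.866 × 10^19 m³/s²
2a = 7.016 × 10^11 m
GMm = 2.866 × 10^19 × 51460 = 1.47484 × 10^24 m³·kg/s²
E = −GMm/(2a) = -2.10211 × 10^12 J ≈ -2.102 TJ

Final answer: -2.102 TJ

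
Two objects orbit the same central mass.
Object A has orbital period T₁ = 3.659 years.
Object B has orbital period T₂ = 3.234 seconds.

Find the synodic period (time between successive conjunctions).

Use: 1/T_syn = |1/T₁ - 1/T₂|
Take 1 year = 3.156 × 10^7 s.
T₁ = 3.659 years = 1.15478 × 10^8 s
T₂ = 3.234 seconds
1/T₁ = 8.65966 × 10^-9 s⁻¹
1/T₂ = 0.309215 s⁻¹
|1/T₁ − 1/T₂| = 0.309215 s⁻¹
T_syn = 1 / |1/T₁ − 1/T₂| = 3.234 s ≈ 3.234 seconds

Final answer: T_syn = 3.234 seconds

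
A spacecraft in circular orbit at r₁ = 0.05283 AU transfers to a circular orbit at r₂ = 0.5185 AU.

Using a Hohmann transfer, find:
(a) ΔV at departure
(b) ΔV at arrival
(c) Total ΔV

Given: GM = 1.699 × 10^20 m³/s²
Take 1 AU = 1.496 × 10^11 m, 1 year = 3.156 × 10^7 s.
r₁ = 0.05283 AU = 7.90337 × 10^9 m
r₂ = 0.5185 AU = 7.75676 × 10^10 m
GM = 1.699 × 10^20 m³/s²
Transfer ellipse: a_t = (r₁ + r₂)/2 = 4.27355 × 10^10 m
Circular speed at r₁: v₁ = √(GM/r₁) = 146619 m/s
Transfer speed at r₁ (periapsis): v₁ₜ = √(GM(2/r₁ − 1/a_t)) = 197532 m/s
(a) ΔV₁ = v₁ₜ − v₁ = 50912.4 m/s ≈ 10.74 AU/year
Circular speed at r₂: v₂ = √(GM/r₂) = 46801.1 m/s
Transfer speed at r₂ (apoapsis): v₂ₜ = √(GM(2/r₂ − 1/a_t)) = 20126.5 m/s
(b) ΔV₂ = v₂ − v₂ₜ = 26674.6 m/s ≈ 5.627 AU/year
(c) ΔV_total = ΔV₁ + ΔV₂ = 77587.1 m/s ≈ 16.37 AU/year

Final answer:
(a) ΔV₁ = 10.74 AU/year
(b) ΔV₂ = 5.627 AU/year
(c) ΔV_total = 16.37 AU/year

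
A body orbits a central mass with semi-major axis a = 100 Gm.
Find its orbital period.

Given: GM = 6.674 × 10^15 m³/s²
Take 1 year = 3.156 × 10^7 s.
a = 100 Gm = 1 × 10^11 m
GM = 6.674 × 10^15 m³/s²
a³ = 1 × 10^33 m³
T = 2π √(a³/GM) = 2π √((1 × 10^33) / (6.674 × 10^15)) = 2π × 3.87085 × 10^8 s
T = 2.43213 × 10^9 s ≈ 77.06 years

Final answer: 77.06 years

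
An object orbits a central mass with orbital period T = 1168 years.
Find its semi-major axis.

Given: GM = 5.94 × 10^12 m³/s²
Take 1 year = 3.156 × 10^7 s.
T = 1168 years = 3.68621 × 10^10 s
GM = 5.94 × 10^12 m³/s²
Kepler's third law: a³ = GM T² / (4π²)
T² = 1.35881 × 10^21 s²
a³ = (5.94 × 10^12) × (1.35881 × 10^21) / (4π²) = 2.0445 × 10^32 m³
a = (a³)^(1/3) = 5.89109 × 10^10 m ≈ 58.91 Gm

Final answer: 58.91 Gm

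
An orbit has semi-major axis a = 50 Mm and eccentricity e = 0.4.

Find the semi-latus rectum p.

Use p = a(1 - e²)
a = 50 Mm = 5 × 10^7 m
e = 0.4,  e² = 0.16,  1 − e² = 0.84
p = a(1 − e²) = 5 × 10^7 m × 0.84 = 4.2 × 10^7 m ≈ 42 Mm

Final answer: p = 42 Mm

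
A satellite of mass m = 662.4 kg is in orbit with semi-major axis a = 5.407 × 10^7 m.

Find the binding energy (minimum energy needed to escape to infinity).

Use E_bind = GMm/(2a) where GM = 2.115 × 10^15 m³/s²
a = 5.407 × 10^7 m
GM = 2.115 × 10^15 m³/s²
m = 662.4 kg
GMm = 2.115 × 10^15 × 662.4 = 1.40098 × 10^18 m³·kg/s²
2a = 1.0814 × 10^8 m
E_bind = GMm/(2a) = 1.29552 × 10^10 J ≈ 12.96 GJ

Final answer: 12.96 GJ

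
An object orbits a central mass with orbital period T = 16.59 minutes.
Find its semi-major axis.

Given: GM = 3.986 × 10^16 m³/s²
T = 16.59 minutes = 995.4 s
GM = 3.986 × 10^16 m³/s²
Kepler's third law: a³ = GM T² / (4π²)
T² = 990821 s²
a³ = (3.986 × 10^16) × 990821 / (4π²) = 1.0004 × 10^21 m³
a = (a³)^(1/3) = 1.00013 × 10^7 m ≈ 10 Mm

Final answer: 10 Mm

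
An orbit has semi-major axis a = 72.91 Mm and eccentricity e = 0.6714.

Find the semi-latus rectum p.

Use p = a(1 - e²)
a = 72.91 Mm = 7.291 × 10^7 m
e = 0.6714,  e² = 0.450778,  1 − e² = 0.549222
p = a(1 − e²) = 7.291 × 10^7 m × 0.549222 = 4.00438 × 10^7 m ≈ 40.04 Mm

Final answer: p = 40.04 Mm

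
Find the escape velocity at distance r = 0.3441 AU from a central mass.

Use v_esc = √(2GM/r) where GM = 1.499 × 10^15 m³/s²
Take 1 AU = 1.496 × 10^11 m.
r = 0.3441 AU = 5.14774 × 10^10 m
GM = 1.499 × 10^15 m³/s²
2GM/r = 2 × (1.499 × 10^15) / (5.14774 × 10^10) = 58239.2 m²/s²
v_esc = √(2GM/r) = 241.328 m/s ≈ 241.3 m/s

Final answer: 241.3 m/s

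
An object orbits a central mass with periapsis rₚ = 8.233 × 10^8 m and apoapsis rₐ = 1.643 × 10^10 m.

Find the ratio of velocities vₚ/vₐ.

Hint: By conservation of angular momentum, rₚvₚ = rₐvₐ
rₚ = 8.233 × 10^8 m
rₐ = 1.643 × 10^10 m
rₚvₚ = rₐvₐ  ⇒  vₚ/vₐ = rₐ/rₚ
vₚ/vₐ = (1.643 × 10^10) / (8.233 × 10^8) = 19.9563

Final answer: vₚ/vₐ = 19.96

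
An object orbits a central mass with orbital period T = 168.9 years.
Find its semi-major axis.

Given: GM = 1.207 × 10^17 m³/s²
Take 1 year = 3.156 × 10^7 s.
T = 168.9 years = 5.33048 × 10^9 s
GM = 1.207 × 10^17 m³/s²
Kepler's third law: a³ = GM T² / (4π²)
T² = 2.84141 × 10^19 s²
a³ = (1.207 × 10^17) × (2.84141 × 10^19) / (4π²) = 8.68722 × 10^34 m³
a = (a³)^(1/3) = 4.42888 × 10^11 m ≈ 4.429 × 10^11 m

Final answer: 4.429 × 10^11 m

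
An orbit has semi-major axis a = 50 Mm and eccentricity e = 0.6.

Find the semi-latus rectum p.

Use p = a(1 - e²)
a = 50 Mm = 5 × 10^7 m
e = 0.6,  e² = 0.36,  1 − e² = 0.64
p = a(1 − e²) = 5 × 10^7 m × 0.64 = 3.2 × 10^7 m ≈ 32 Mm

Final answer: p = 32 Mm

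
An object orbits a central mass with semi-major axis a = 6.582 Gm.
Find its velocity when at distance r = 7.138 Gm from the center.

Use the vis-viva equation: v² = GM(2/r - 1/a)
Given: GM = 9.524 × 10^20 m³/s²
a = 6.582 Gm = 6.582 × 10^9 m
r = 7.138 Gm = 7.138 × 10^9 m
GM = 9.524 × 10^20 m³/s²
2/r − 1/a = 2.80191 × 10^-10 − 1.5193 × 10^-10 = 1.28261 × 10^-10 m⁻¹
v² = GM (2/r − 1/a) = 1.22156 × 10^11 m²/s²
v = 349508 m/s ≈ 349.5 km/s

Final answer: 349.5 km/s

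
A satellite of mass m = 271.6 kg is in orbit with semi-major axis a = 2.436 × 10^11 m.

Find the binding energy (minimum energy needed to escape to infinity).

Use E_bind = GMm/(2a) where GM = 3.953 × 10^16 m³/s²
a = 2.436 × 10^11 m
GM = 3.953 × 10^16 m³/s²
m = 271.6 kg
GMm = 3.953 × 10^16 × 271.6 = 1.07363 × 10^19 m³·kg/s²
2a = 4.872 × 10^11 m
E_bind = GMm/(2a) = 2.20368 × 10^7 J ≈ 22.04 MJ

Final answer: 22.04 MJ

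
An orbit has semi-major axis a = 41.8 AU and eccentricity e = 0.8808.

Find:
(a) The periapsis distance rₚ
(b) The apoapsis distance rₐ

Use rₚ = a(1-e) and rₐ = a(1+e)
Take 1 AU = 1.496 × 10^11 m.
a = 41.8 AU = 6.25328 × 10^12 m
e = 0.8808:  1 − e = 0.1192,  1 + e = 1.8808
(a) rₚ = a(1 − e) = 6.25328 × 10^12 m × 0.1192 = 7.45391 × 10^11 m ≈ 4.983 AU
(b) rₐ = a(1 + e) = 6.25328 × 10^12 m × 1.8808 = 1.17612 × 10^13 m ≈ 78.62 AU

Final answer:
(a) rₚ = 4.983 AU
(b) rₐ = 78.62 AU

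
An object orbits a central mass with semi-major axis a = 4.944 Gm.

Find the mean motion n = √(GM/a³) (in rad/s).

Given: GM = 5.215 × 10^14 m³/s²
a = 4.944 Gm = 4.944 × 10^9 m
GM = 5.215 × 10^14 m³/s²
a³ = 1.20847 × 10^29 m³
GM/a³ = (5.215 × 10^14) / (1.20847 × 10^29) = 4.31538 × 10^-15 s⁻²
n = √(GM/a³) = 6.56915 × 10^-8 rad/s ≈ 6.569 × 10^-8 rad/s

Final answer: n = 6.569 × 10^-8 rad/s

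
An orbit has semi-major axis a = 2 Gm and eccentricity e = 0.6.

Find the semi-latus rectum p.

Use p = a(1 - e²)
a = 2 Gm = 2 × 10^9 m
e = 0.6,  e² = 0.36,  1 − e² = 0.64
p = a(1 − e²) = 2 × 10^9 m × 0.64 = 1.28 × 10^9 m ≈ 1.28 Gm

Final answer: p = 1.28 Gm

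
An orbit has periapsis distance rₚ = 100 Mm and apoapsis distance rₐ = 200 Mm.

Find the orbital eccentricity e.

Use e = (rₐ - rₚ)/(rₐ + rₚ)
rₚ = 100 Mm = 1 × 10^8 m
rₐ = 200 Mm = 2 × 10^8 m
rₐ − rₚ = 1 × 10^8 m
rₐ + rₚ = 3 × 10^8 m
e = (rₐ − rₚ)/(rₐ + rₚ) = 0.333333

Final answer: e = 0.3333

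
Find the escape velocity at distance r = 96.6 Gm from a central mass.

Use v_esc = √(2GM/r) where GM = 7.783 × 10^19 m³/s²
r = 96.6 Gm = 9.66 × 10^10 m
GM = 7.783 × 10^19 m³/s²
2GM/r = 2 × (7.783 × 10^19) / (9.66 × 10^10) = 1.61139 × 10^9 m²/s²
v_esc = √(2GM/r) = 40142.1 m/s ≈ 40.14 km/s

Final answer: 40.14 km/s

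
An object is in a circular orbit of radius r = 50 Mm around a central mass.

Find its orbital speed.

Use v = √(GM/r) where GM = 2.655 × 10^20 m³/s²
r = 50 Mm = 5 × 10^7 m
GM = 2.655 × 10^20 m³/s²
GM/r = (2.655 × 10^20) / (5 × 10^7) = 5.31 × 10^12 m²/s²
v = √(GM/r) = 2.30434 × 10^6 m/s ≈ 2304 km/s

Final answer: 2304 km/s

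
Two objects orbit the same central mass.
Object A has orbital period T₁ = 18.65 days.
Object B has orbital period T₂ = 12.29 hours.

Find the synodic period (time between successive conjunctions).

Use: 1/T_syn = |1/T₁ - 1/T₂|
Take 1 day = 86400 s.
T₁ = 18.65 days = 1.61136 × 10^6 s
T₂ = 12.29 hours = 44244 s
1/T₁ = 6.20594 × 10^-7 s⁻¹
1/T₂ = 2.26019 × 10^-5 s⁻¹
|1/T₁ − 1/T₂| = 2.19813 × 10^-5 s⁻¹
T_syn = 1 / |1/T₁ − 1/T₂| = 45493.1 s ≈ 12.64 hours

Final answer: T_syn = 12.64 hours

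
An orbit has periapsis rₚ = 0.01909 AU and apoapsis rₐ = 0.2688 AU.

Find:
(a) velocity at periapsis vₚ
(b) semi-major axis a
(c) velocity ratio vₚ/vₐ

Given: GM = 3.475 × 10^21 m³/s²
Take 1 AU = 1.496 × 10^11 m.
rₚ = 0.01909 AU = 2.85586 × 10^9 m
rₐ = 0.2688 AU = 4.02125 × 10^10 m
GM = 3.475 × 10^21 m³/s²
a = (rₚ + rₐ)/2 = 2.15342 × 10^10 m
e = (rₐ − rₚ)/(rₐ + rₚ) = (3.73566 × 10^10) / (4.30683 × 10^10) = 0.86738
(a) vₚ² = GM (2/rₚ − 1/a) = 3.475 × 10^21 × (7.00313 × 10^-10 − 4.64378 × 10^-11) = 2.27222 × 10^12 m²/s²;  vₚ = 1.50739 × 10^6 m/s ≈ 1507 km/s
(b) a = 2.15342 × 10^10 m ≈ 0.1439 AU
(c) vₚ/vₐ = rₐ/rₚ (angular momentum) = (4.02125 × 10^10) / (2.85586 × 10^9) = 14.0807 ≈ 14.08

Final answer:
(a) velocity at periapsis vₚ = 1507 km/s
(b) semi-major axis a = 0.1439 AU
(c) velocity ratio vₚ/vₐ = 14.08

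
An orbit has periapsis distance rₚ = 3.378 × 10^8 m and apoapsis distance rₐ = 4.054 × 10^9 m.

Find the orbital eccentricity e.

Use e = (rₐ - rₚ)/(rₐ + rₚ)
rₚ = 3.378 × 10^8 m
rₐ = 4.054 × 10^9 m
rₐ − rₚ = 3.7162 × 10^9 m
rₐ + rₚ = 4.3918 × 10^9 m
e = (rₐ − rₚ)/(rₐ + rₚ) = 0.846168

Final answer: e = 0.8462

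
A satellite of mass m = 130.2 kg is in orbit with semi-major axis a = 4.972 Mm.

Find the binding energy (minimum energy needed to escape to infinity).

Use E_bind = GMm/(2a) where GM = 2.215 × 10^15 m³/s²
a = 4.972 Mm = 4.972 × 10^6 m
GM = 2.215 × 10^15 m³/s²
m = 130.2 kg
GMm = 2.215 × 10^15 × 130.2 = 2.88393 × 10^17 m³·kg/s²
2a = 9.944 × 10^6 m
E_bind = GMm/(2a) = 2.90017 × 10^10 J ≈ 29 GJ

Final answer: 29 GJ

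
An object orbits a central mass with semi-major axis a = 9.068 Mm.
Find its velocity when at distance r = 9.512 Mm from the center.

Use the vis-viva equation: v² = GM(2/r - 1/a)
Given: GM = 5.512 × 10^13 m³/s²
a = 9.068 Mm = 9.068 × 10^6 m
r = 9.512 Mm = 9.512 × 10^6 m
GM = 5.512 × 10^13 m³/s²
2/r − 1/a = 2.10261 × 10^-7 − 1.10278 × 10^-7 = 9.99828 × 10^-8 m⁻¹
v² = GM (2/r − 1/a) = 5.51105 × 10^6 m²/s²
v = 2347.56 m/s ≈ 2.348 km/s

Final answer: 2.348 km/s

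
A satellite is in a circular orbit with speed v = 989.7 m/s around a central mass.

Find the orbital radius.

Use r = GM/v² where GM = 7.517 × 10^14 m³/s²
v = 989.7 m/s
GM = 7.517 × 10^14 m³/s²
v² = 979506 m²/s²
r = GM/v² = (7.517 × 10^14) / 979506 = 7.67428 × 10^8 m ≈ 767.4 Mm

Final answer: 767.4 Mm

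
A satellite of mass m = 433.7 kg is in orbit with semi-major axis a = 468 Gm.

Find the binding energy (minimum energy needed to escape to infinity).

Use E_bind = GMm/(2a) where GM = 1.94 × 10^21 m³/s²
a = 468 Gm = 4.68 × 10^11 m
GM = 1.94 × 10^21 m³/s²
m = 433.7 kg
GMm = 1.94 × 10^21 × 433.7 = 8.41378 × 10^23 m³·kg/s²
2a = 9.36 × 10^11 m
E_bind = GMm/(2a) = 8.98908 × 10^11 J ≈ 898.9 GJ

Final answer: 898.9 GJ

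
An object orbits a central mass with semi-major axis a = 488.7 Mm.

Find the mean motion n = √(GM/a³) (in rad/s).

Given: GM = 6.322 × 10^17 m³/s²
a = 488.7 Mm = 4.887 × 10^8 m
GM = 6.322 × 10^17 m³/s²
a³ = 1.16715 × 10^26 m³
GM/a³ = (6.322 × 10^17) / (1.16715 × 10^26) = 5.41661 × 10^-9 s⁻²
n = √(GM/a³) = 7.35976 × 10^-5 rad/s ≈ 7.36 × 10^-5 rad/s

Final answer: n = 7.36 × 10^-5 rad/s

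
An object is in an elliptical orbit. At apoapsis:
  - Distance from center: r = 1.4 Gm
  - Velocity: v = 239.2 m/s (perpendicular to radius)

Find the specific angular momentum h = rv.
r = 1.4 Gm = 1.4 × 10^9 m
v = 239.2 m/s
h = rv = 1.4 × 10^9 × 239.2 = 3.3488 × 10^11 m²/s ≈ 3.349 × 10^11 m²/s

Final answer: h = 3.349 × 10^11 m²/s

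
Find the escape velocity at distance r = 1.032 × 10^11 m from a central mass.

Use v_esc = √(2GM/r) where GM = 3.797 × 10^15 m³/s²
r = 1.032 × 10^11 m
GM = 3.797 × 10^15 m³/s²
2GM/r = 2 × (3.797 × 10^15) / (1.032 × 10^11) = 73585.3 m²/s²
v_esc = √(2GM/r) = 271.266 m/s ≈ 271.3 m/s

Final answer: 271.3 m/s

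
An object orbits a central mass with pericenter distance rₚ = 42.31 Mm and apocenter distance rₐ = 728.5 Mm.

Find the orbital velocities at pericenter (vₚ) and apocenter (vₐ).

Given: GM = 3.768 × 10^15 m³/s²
rₚ = 42.31 Mm = 4.231 × 10^7 m
rₐ = 728.5 Mm = 7.285 × 10^8 m
GM = 3.768 × 10^15 m³/s²
a = (rₚ + rₐ)/2 = 3.85405 × 10^8 m
Vis-viva: v² = GM (2/r − 1/a)
vₚ² = 3.768 × 10^15 × (4.72701 × 10^-8 − 2.59467 × 10^-9) = 1.68337 × 10^8 m²/s²
vₚ = 12974.5 m/s ≈ 12.97 km/s
vₐ² = 3.768 × 10^15 × (2.74537 × 10^-9 − 2.59467 × 10^-9) = 567815 m²/s²
vₐ = 753.535 m/s ≈ 753.5 m/s

Final answer: vₚ = 12.97 km/s, vₐ = 753.5 m/s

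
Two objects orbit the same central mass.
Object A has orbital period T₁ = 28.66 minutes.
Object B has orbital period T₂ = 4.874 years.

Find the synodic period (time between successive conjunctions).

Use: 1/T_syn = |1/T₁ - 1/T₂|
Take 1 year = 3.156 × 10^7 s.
T₁ = 28.66 minutes = 1719.6 s
T₂ = 4.874 years = 1.53823 × 10^8 s
1/T₁ = 0.000581531 s⁻¹
1/T₂ = 6.50096 × 10^-9 s⁻¹
|1/T₁ − 1/T₂| = 0.000581524 s⁻¹
T_syn = 1 / |1/T₁ − 1/T₂| = 1719.62 s ≈ 28.66 minutes

Final answer: T_syn = 28.66 minutes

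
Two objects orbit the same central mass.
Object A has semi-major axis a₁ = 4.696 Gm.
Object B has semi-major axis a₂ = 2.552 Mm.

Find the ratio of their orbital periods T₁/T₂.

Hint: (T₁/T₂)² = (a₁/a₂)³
a₁ = 4.696 Gm = 4.696 × 10^9 m
a₂ = 2.552 Mm = 2.552 × 10^6 m
a₁/a₂ = 1840.13
T₁/T₂ = (a₁/a₂)^(3/2) = (1840.13)^1.5 = 78935.3

Final answer: T₁/T₂ = 7.894 × 10^4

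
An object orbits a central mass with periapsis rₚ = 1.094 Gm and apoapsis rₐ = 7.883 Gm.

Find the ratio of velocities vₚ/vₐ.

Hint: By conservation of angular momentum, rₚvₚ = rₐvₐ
rₚ = 1.094 Gm = 1.094 × 10^9 m
rₐ = 7.883 Gm = 7.883 × 10^9 m
rₚvₚ = rₐvₐ  ⇒  vₚ/vₐ = rₐ/rₚ
vₚ/vₐ = (7.883 × 10^9) / (1.094 × 10^9) = 7.20567

Final answer: vₚ/vₐ = 7.206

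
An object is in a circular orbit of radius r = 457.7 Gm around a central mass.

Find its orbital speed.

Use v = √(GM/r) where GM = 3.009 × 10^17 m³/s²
r = 457.7 Gm = 4.577 × 10^11 m
GM = 3.009 × 10^17 m³/s²
GM/r = (3.009 × 10^17) / (4.577 × 10^11) = 657418 m²/s²
v = √(GM/r) = 810.813 m/s ≈ 810.8 m/s

Final answer: 810.8 m/s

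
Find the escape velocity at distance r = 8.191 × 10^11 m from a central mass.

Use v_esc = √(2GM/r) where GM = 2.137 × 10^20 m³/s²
r = 8.191 × 10^11 m
GM = 2.137 × 10^20 m³/s²
2GM/r = 2 × (2.137 × 10^20) / (8.191 × 10^11) = 5.21792 × 10^8 m²/s²
v_esc = √(2GM/r) = 22842.8 m/s ≈ 22.84 km/s

Final answer: 22.84 km/s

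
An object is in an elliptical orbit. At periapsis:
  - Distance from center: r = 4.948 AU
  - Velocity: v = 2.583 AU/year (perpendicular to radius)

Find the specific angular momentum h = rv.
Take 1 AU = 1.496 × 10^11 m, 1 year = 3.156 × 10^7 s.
r = 4.948 AU = 7.40221 × 10^11 m
v = 2.583 AU/year = 12243.9 m/s
h = rv = 7.40221 × 10^11 × 12243.9 = 9.06317 × 10^15 m²/s ≈ 9.063 × 10^15 m²/s

Final answer: h = 9.063 × 10^15 m²/s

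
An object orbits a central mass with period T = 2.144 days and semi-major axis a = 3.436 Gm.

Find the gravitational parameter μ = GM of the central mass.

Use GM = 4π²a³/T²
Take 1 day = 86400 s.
T = 2.144 days = 185242 s
a = 3.436 Gm = 3.436 × 10^9 m
a³ = 4.05657 × 10^28 m³
T² = 3.43145 × 10^10 s²
GM = 4π² × (4.05657 × 10^28) / (3.43145 × 10^10) = 4.66705 × 10^19 m³/s²
GM ≈ 4.667 × 10^19 m³/s²

Final answer: GM = 4.667 × 10^19 m³/s²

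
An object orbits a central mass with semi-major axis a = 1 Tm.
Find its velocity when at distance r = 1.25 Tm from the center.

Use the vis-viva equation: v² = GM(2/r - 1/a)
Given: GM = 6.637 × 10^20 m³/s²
a = 1 Tm = 1 × 10^12 m
r = 1.25 Tm = 1.25 × 10^12 m
GM = 6.637 × 10^20 m³/s²
2/r − 1/a = 1.6 × 10^-12 − 1 × 10^-12 = 6 × 10^-13 m⁻¹
v² = GM (2/r − 1/a) = 3.9822 × 10^8 m²/s²
v = 19955.5 m/s ≈ 19.96 km/s

Final answer: 19.96 km/s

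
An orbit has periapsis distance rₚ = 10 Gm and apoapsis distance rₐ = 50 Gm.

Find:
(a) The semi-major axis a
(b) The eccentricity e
rₚ = 10 Gm = 1 × 10^10 m
rₐ = 50 Gm = 5 × 10^10 m
(a) a = (rₚ + rₐ)/2 = 3 × 10^10 m ≈ 30 Gm
(b) e = (rₐ − rₚ)/(rₐ + rₚ) = (4 × 10^10) / (6 × 10^10) = 0.666667

Final answer:
(a) a = 30 Gm
(b) e = 0.6667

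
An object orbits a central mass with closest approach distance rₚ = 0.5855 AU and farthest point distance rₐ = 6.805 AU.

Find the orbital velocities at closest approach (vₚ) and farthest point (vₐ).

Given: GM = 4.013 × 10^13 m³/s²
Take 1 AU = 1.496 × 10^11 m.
rₚ = 0.5855 AU = 8.75908 × 10^10 m
rₐ = 6.805 AU = 1.01803 × 10^12 m
GM = 4.013 × 10^13 m³/s²
a = (rₚ + rₐ)/2 = 5.52809 × 10^11 m
Vis-viva: v² = GM (2/r − 1/a)
vₚ² = 4.013 × 10^13 × (2.28334 × 10^-11 − 1.80894 × 10^-12) = 843.713 m²/s²
vₚ = 29.0467 m/s ≈ 29.05 m/s
vₐ² = 4.013 × 10^13 × (1.96458 × 10^-12 − 1.80894 × 10^-12) = 6.24586 m²/s²
vₐ = 2.49917 m/s ≈ 2.499 m/s

Final answer: vₚ = 29.05 m/s, vₐ = 2.499 m/s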